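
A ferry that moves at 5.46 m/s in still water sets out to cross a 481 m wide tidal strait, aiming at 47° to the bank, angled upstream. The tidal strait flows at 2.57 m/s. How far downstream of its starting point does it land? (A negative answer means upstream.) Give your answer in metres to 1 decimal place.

Perpendicular speed = 3.993 m/s; crossing time = 481 / 3.993 = 120.455 s.
Net downstream speed = -1.154 m/s.
Drift = -1.154 × 120.455 = -138.970 m (upstream).

-139.0 m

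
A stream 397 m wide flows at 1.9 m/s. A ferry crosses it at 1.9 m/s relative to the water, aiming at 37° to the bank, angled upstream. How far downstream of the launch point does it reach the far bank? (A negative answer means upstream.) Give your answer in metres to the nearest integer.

133 m

Perpendicular speed = 1.143 m/s; crossing time = 397 / 1.143 = 347.195 s.
Net downstream speed = 0.383 m/s.
Drift = 0.383 × 347.195 = 132.834 m (downstream).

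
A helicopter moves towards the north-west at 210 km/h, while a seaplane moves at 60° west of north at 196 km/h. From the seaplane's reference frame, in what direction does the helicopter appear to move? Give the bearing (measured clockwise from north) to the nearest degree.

023°

Taking east as x and north as y: helicopter velocity = (-148.492, 148.492) km/h; seaplane velocity = (-169.741, 98.000) km/h.
Velocity of helicopter relative to seaplane = (-148.492, 148.492) − (-169.741, 98.000) = (21.249, 50.492) km/h.
Bearing = atan2(21.25, 50.49) = 22.82° clockwise from north.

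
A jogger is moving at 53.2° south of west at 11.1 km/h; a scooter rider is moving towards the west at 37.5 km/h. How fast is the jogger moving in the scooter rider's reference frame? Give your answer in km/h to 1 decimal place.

32.1 km/h

Taking east as x and north as y: jogger velocity = (-6.649, -8.888) km/h; scooter rider velocity = (-37.500, 0.000) km/h.
Velocity of jogger relative to scooter rider = (-6.649, -8.888) − (-37.500, 0.000) = (30.851, -8.888) km/h.
Magnitude = |(30.851, -8.888)| = 32.106 km/h.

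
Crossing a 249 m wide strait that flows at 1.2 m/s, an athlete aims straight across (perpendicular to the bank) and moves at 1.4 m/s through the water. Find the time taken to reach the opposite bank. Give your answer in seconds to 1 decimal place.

177.9 s

The component of the athlete's velocity perpendicular to the bank is 1.4 m/s.
The flow acts along the bank and has no component across it.
Time = 249 / 1.400 = 177.857 s.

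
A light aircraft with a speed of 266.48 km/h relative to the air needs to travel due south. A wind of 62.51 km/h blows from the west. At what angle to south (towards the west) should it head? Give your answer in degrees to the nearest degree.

The wind pushes perpendicular to the desired track; the heading must have a component into the wind equal to 62.51 km/h: 266.48 sin θ = 62.51.
sin θ = 0.2346, so θ = 13.567°.

14°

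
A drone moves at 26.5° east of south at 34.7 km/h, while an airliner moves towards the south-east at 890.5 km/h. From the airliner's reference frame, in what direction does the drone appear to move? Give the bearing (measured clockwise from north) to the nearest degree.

314°

Taking east as x and north as y: drone velocity = (15.483, -31.054) km/h; airliner velocity = (629.679, -629.679) km/h.
Velocity of drone relative to airliner = (15.483, -31.054) − (629.679, -629.679) = (-614.196, 598.624) km/h.
Bearing = atan2(-614.20, 598.62) = 314.26° clockwise from north.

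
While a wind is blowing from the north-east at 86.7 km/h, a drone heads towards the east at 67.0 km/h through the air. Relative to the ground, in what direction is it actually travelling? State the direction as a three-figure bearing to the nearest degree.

Taking east as x and north as y: velocity relative to the air = (67.000, 0.000) km/h; the air relative to ground = (-61.306, -61.306) km/h.
Velocity relative to ground = (67.000, 0.000) + (-61.306, -61.306) = (5.694, -61.306) km/h.
Bearing = atan2(5.69, -61.31) = 174.69° clockwise from north.

175°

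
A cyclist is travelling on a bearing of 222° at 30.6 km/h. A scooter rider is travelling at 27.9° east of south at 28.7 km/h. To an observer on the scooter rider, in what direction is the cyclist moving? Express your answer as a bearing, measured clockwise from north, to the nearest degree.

274°

Taking east as x and north as y: cyclist velocity = (-20.475, -22.740) km/h; scooter rider velocity = (13.430, -25.364) km/h.
Velocity of cyclist relative to scooter rider = (-20.475, -22.740) − (13.430, -25.364) = (-33.905, 2.624) km/h.
Bearing = atan2(-33.90, 2.62) = 274.43° clockwise from north.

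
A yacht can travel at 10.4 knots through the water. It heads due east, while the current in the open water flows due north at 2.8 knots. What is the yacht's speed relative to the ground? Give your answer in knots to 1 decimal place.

10.8 knots

Taking east as x and north as y: velocity relative to the water = (10.400, 0.000) knots; the water relative to ground = (0.000, 2.800) knots.
Velocity relative to ground = (10.400, 0.000) + (0.000, 2.800) = (10.400, 2.800) knots.
Speed = |(10.400, 2.800)| = 10.770 knots.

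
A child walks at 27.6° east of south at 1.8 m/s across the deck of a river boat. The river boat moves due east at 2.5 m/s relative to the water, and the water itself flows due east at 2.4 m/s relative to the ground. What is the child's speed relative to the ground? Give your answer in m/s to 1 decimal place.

In east/north components (m/s): child relative to river boat = (0.834, -1.595); river boat relative to water = (2.500, 0.000); water relative to ground = (2.400, 0.000).
Sum = (5.734, -1.595) m/s.
Speed = |(5.734, -1.595)| = 5.952 m/s.

6.0 m/s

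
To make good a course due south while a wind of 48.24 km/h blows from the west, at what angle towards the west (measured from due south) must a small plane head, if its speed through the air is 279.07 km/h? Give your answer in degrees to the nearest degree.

10°

The wind pushes perpendicular to the desired track; the heading must have a component into the wind equal to 48.24 km/h: 279.07 sin θ = 48.24.
sin θ = 0.1729, so θ = 9.954°.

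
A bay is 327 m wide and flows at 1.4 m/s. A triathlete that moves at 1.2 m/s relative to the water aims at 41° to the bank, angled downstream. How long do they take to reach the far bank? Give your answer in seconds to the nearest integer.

The component of the triathlete's velocity perpendicular to the bank is 1.2 × sin 41° = 0.787 m/s.
Only the cross-stream component determines the crossing time; the current contributes nothing perpendicular to the bank.
Time = 327 / 0.787 = 415.359 s.

415 s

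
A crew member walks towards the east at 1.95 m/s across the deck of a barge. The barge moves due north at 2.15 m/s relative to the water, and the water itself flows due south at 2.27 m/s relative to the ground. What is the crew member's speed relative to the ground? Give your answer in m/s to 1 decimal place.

2.0 m/s

In east/north components (m/s): crew member relative to barge = (1.950, 0.000); barge relative to water = (0.000, 2.150); water relative to ground = (0.000, -2.270).
Sum = (1.950, -0.120) m/s.
Speed = |(1.950, -0.120)| = 1.954 m/s.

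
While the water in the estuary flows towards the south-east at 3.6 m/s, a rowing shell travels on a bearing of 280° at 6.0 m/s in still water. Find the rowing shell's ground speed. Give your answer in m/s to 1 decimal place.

Taking east as x and north as y: velocity relative to the water = (-5.909, 1.042) m/s; the water relative to ground = (2.546, -2.546) m/s.
Velocity relative to ground = (-5.909, 1.042) + (2.546, -2.546) = (-3.363, -1.504) m/s.
Speed = |(-3.363, -1.504)| = 3.684 m/s.

3.7 m/s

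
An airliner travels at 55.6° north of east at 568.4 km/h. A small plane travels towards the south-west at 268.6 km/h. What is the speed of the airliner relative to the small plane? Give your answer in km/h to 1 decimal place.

833.9 km/h

Taking east as x and north as y: airliner velocity = (321.127, 468.995) km/h; small plane velocity = (-189.929, -189.929) km/h.
Velocity of airliner relative to small plane = (321.127, 468.995) − (-189.929, -189.929) = (511.056, 658.923) km/h.
Magnitude = |(511.056, 658.923)| = 833.882 km/h.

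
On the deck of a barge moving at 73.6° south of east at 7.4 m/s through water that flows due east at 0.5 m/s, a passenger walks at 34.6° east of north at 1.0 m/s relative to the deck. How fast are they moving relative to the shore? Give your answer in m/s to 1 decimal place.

In east/north components (m/s): passenger relative to barge = (0.568, 0.823); barge relative to water = (2.089, -7.099); water relative to ground = (0.500, 0.000).
Sum = (3.157, -6.276) m/s.
Speed = |(3.157, -6.276)| = 7.025 m/s.

7.0 m/s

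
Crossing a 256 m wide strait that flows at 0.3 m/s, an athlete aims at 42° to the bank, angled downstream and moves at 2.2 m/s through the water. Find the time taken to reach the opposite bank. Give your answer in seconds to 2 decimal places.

173.90 s

The component of the athlete's velocity perpendicular to the bank is 2.2 × sin 42° = 1.472 m/s.
The current is parallel to the bank, so it does not affect the crossing time.
Time = 256 / 1.472 = 173.903 s.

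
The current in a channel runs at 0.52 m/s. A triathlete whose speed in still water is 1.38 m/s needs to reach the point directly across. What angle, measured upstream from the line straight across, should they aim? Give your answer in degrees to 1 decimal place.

To cancel the current, the upstream component of the triathlete's velocity must equal the flow: 1.38 sin θ = 0.52.
sin θ = 0.52 / 1.38 = 0.3768.
θ = arcsin(0.3768) = 22.136°.

22.1°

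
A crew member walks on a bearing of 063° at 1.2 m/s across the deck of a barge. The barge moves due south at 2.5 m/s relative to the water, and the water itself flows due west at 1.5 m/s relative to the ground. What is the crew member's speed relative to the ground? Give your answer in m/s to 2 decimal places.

2.00 m/s

In east/north components (m/s): crew member relative to barge = (1.069, 0.545); barge relative to water = (0.000, -2.500); water relative to ground = (-1.500, 0.000).
Sum = (-0.431, -1.955) m/s.
Speed = |(-0.431, -1.955)| = 2.002 m/s.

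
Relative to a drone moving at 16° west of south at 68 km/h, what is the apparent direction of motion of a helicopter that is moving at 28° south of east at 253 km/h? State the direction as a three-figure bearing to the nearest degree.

Taking east as x and north as y: helicopter velocity = (223.386, -118.776) km/h; drone velocity = (-18.743, -65.366) km/h.
Velocity of helicopter relative to drone = (223.386, -118.776) − (-18.743, -65.366) = (242.129, -53.411) km/h.
Bearing = atan2(242.13, -53.41) = 102.44° clockwise from north.

102°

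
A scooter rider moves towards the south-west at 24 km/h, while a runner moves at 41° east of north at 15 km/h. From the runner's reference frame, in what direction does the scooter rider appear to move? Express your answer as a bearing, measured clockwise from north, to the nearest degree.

Taking east as x and north as y: scooter rider velocity = (-16.971, -16.971) km/h; runner velocity = (9.841, 11.321) km/h.
Velocity of scooter rider relative to runner = (-16.971, -16.971) − (9.841, 11.321) = (-26.811, -28.291) km/h.
Bearing = atan2(-26.81, -28.29) = 223.46° clockwise from north.

223°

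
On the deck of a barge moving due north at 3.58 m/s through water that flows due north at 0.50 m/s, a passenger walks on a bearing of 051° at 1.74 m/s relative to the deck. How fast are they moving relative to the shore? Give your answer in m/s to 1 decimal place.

In east/north components (m/s): passenger relative to barge = (1.352, 1.095); barge relative to water = (0.000, 3.580); water relative to ground = (0.000, 0.500).
Sum = (1.352, 5.175) m/s.
Speed = |(1.352, 5.175)| = 5.349 m/s.

5.3 m/s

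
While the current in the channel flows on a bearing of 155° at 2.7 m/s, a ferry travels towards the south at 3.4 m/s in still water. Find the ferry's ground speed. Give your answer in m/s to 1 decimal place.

6.0 m/s

Taking east as x and north as y: velocity relative to the water = (0.000, -3.400) m/s; the water relative to ground = (1.141, -2.447) m/s.
Velocity relative to ground = (0.000, -3.400) + (1.141, -2.447) = (1.141, -5.847) m/s.
Speed = |(1.141, -5.847)| = 5.957 m/s.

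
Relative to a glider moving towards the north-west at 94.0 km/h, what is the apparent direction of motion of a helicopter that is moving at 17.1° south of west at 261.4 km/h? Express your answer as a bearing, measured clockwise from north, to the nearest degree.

Taking east as x and north as y: helicopter velocity = (-249.844, -76.862) km/h; glider velocity = (-66.468, 66.468) km/h.
Velocity of helicopter relative to glider = (-249.844, -76.862) − (-66.468, 66.468) = (-183.376, -143.330) km/h.
Bearing = atan2(-183.38, -143.33) = 231.99° clockwise from north.

232°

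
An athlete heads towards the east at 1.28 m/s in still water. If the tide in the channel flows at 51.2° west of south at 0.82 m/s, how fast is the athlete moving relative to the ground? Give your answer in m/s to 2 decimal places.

0.82 m/s

Taking east as x and north as y: velocity relative to the water = (1.280, 0.000) m/s; the water relative to ground = (-0.639, -0.514) m/s.
Velocity relative to ground = (1.280, 0.000) + (-0.639, -0.514) = (0.641, -0.514) m/s.
Speed = |(0.641, -0.514)| = 0.821 m/s.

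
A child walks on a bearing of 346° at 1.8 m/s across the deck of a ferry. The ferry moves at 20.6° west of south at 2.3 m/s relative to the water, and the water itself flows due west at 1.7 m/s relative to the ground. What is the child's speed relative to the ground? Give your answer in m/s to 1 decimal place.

In east/north components (m/s): child relative to ferry = (-0.435, 1.747); ferry relative to water = (-0.809, -2.153); water relative to ground = (-1.700, 0.000).
Sum = (-2.945, -0.406) m/s.
Speed = |(-2.945, -0.406)| = 2.973 m/s.

3.0 m/s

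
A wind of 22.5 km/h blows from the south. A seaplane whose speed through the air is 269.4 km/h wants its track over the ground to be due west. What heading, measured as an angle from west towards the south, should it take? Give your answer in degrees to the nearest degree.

The wind pushes perpendicular to the desired track; the heading must have a component into the wind equal to 22.5 km/h: 269.4 sin θ = 22.5.
sin θ = 0.0835, so θ = 4.791°.

5°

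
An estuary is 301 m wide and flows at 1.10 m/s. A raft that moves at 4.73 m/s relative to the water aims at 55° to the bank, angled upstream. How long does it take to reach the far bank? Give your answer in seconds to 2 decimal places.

77.69 s

The component of the raft's velocity perpendicular to the bank is 4.73 × sin 55° = 3.875 m/s.
The current is parallel to the bank, so it does not affect the crossing time.
Time = 301 / 3.875 = 77.686 s.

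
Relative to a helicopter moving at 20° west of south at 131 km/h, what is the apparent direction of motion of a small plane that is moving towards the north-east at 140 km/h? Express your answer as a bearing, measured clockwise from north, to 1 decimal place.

032.9°

Taking east as x and north as y: small plane velocity = (98.995, 98.995) km/h; helicopter velocity = (-44.805, -123.100) km/h.
Velocity of small plane relative to helicopter = (98.995, 98.995) − (-44.805, -123.100) = (143.800, 222.095) km/h.
Bearing = atan2(143.80, 222.09) = 32.92° clockwise from north.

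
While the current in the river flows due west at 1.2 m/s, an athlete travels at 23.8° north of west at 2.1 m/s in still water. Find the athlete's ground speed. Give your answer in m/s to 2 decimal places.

3.23 m/s

Taking east as x and north as y: velocity relative to the water = (-1.921, 0.847) m/s; the water relative to ground = (-1.200, 0.000) m/s.
Velocity relative to ground = (-1.921, 0.847) + (-1.200, 0.000) = (-3.121, 0.847) m/s.
Speed = |(-3.121, 0.847)| = 3.234 m/s.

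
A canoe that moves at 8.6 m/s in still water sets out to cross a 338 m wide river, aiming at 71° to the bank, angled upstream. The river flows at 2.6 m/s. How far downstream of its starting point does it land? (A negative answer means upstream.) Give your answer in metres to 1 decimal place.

Perpendicular speed = 8.131 m/s; crossing time = 338 / 8.131 = 41.567 s.
Net downstream speed = -0.200 m/s.
Drift = -0.200 × 41.567 = -8.309 m (upstream).

-8.3 m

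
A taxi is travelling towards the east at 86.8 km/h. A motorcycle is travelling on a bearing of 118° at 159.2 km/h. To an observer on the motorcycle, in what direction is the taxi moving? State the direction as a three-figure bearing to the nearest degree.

324°

Taking east as x and north as y: taxi velocity = (86.800, 0.000) km/h; motorcycle velocity = (140.565, -74.740) km/h.
Velocity of taxi relative to motorcycle = (86.800, 0.000) − (140.565, -74.740) = (-53.765, 74.740) km/h.
Bearing = atan2(-53.77, 74.74) = 324.27° clockwise from north.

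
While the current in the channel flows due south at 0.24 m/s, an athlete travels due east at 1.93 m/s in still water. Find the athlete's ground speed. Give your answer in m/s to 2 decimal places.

Taking east as x and north as y: velocity relative to the water = (1.930, 0.000) m/s; the water relative to ground = (0.000, -0.240) m/s.
Velocity relative to ground = (1.930, 0.000) + (0.000, -0.240) = (1.930, -0.240) m/s.
Speed = |(1.930, -0.240)| = 1.945 m/s.

1.94 m/s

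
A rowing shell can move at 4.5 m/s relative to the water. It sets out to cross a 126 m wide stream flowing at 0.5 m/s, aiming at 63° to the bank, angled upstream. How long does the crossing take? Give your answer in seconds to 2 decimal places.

The component of the rowing shell's velocity perpendicular to the bank is 4.5 × sin 63° = 4.010 m/s.
The flow acts along the bank and has no component across it.
Time = 126 / 4.010 = 31.425 s.

31.43 s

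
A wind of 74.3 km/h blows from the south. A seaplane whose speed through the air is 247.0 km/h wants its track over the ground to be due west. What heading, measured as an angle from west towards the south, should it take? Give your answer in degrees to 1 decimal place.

The wind pushes perpendicular to the desired track; the heading must have a component into the wind equal to 74.3 km/h: 247.0 sin θ = 74.3.
sin θ = 0.3008, so θ = 17.506°.

17.5°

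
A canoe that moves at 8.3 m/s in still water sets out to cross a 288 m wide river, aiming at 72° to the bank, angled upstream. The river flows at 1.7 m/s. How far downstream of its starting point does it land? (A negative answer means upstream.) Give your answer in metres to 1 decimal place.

Perpendicular speed = 7.894 m/s; crossing time = 288 / 7.894 = 36.484 s.
Net downstream speed = -0.865 m/s.
Drift = -0.865 × 36.484 = -31.553 m (upstream).

-31.6 m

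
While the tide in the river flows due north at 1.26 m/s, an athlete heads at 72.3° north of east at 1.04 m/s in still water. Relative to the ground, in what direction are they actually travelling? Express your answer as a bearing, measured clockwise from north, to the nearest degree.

008°

Taking east as x and north as y: velocity relative to the water = (0.316, 0.991) m/s; the water relative to ground = (0.000, 1.260) m/s.
Velocity relative to ground = (0.316, 0.991) + (0.000, 1.260) = (0.316, 2.251) m/s.
Bearing = atan2(0.32, 2.25) = 8.00° clockwise from north.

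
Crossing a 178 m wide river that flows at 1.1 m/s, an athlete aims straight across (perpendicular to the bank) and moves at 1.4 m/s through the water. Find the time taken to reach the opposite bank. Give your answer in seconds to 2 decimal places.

The component of the athlete's velocity perpendicular to the bank is 1.4 m/s.
The flow acts along the bank and has no component across it.
Time = 178 / 1.400 = 127.143 s.

127.14 s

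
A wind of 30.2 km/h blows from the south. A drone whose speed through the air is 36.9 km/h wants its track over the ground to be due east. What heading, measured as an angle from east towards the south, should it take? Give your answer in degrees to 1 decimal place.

54.9°

The wind pushes perpendicular to the desired track; the heading must have a component into the wind equal to 30.2 km/h: 36.9 sin θ = 30.2.
sin θ = 0.8184, so θ = 54.928°.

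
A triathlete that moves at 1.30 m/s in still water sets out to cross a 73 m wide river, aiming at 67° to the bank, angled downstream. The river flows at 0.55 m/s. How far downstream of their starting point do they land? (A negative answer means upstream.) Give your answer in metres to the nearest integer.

Perpendicular speed = 1.197 m/s; crossing time = 73 / 1.197 = 61.003 s.
Net downstream speed = 1.058 m/s.
Drift = 1.058 × 61.003 = 64.538 m (downstream).

65 m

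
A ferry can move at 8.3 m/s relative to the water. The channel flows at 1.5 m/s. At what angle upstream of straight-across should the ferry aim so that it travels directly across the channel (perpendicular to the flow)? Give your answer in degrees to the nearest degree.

To cancel the current, the upstream component of the ferry's velocity must equal the flow: 8.3 sin θ = 1.5.
sin θ = 1.5 / 8.3 = 0.1807.
θ = arcsin(0.1807) = 10.412°.

10°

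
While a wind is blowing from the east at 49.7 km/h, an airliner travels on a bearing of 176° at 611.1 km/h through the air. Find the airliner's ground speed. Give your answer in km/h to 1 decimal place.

609.7 km/h

Taking east as x and north as y: velocity relative to the air = (42.628, -609.611) km/h; the air relative to ground = (-49.700, 0.000) km/h.
Velocity relative to ground = (42.628, -609.611) + (-49.700, 0.000) = (-7.072, -609.611) km/h.
Speed = |(-7.072, -609.611)| = 609.652 km/h.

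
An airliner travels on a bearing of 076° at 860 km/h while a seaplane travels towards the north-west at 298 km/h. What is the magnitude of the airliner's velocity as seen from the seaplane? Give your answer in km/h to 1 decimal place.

1045.2 km/h

Taking east as x and north as y: airliner velocity = (834.454, 208.053) km/h; seaplane velocity = (-210.718, 210.718) km/h.
Velocity of airliner relative to seaplane = (834.454, 208.053) − (-210.718, 210.718) = (1045.172, -2.665) km/h.
Magnitude = |(1045.172, -2.665)| = 1045.176 km/h.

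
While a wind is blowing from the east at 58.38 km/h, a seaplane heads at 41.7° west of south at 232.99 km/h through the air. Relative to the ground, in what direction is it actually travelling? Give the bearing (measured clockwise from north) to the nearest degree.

Taking east as x and north as y: velocity relative to the air = (-154.992, -173.959) km/h; the air relative to ground = (-58.380, 0.000) km/h.
Velocity relative to ground = (-154.992, -173.959) + (-58.380, 0.000) = (-213.372, -173.959) km/h.
Bearing = atan2(-213.37, -173.96) = 230.81° clockwise from north.

231°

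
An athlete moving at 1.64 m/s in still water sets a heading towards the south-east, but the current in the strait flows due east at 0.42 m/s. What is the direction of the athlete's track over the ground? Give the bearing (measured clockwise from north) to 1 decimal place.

Taking east as x and north as y: velocity relative to the water = (1.160, -1.160) m/s; the water relative to ground = (0.420, 0.000) m/s.
Velocity relative to ground = (1.160, -1.160) + (0.420, 0.000) = (1.580, -1.160) m/s.
Bearing = atan2(1.58, -1.16) = 126.28° clockwise from north.

126.3°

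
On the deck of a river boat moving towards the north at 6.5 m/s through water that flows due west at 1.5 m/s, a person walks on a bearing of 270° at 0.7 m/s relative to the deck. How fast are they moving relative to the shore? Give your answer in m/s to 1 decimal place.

In east/north components (m/s): person relative to river boat = (-0.700, 0.000); river boat relative to water = (0.000, 6.500); water relative to ground = (-1.500, 0.000).
Sum = (-2.200, 6.500) m/s.
Speed = |(-2.200, 6.500)| = 6.862 m/s.

6.9 m/s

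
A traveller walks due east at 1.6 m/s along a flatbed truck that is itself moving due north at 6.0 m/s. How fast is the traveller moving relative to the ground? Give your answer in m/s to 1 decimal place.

6.2 m/s

Taking east as x and north as y: flatbed truck velocity = (0.000, 6.000) m/s; traveller velocity relative to flatbed truck = (1.600, 0.000) m/s.
Velocity relative to ground = (0.000, 6.000) + (1.600, 0.000) = (1.600, 6.000) m/s.
Speed = |(1.600, 6.000)| = 6.210 m/s.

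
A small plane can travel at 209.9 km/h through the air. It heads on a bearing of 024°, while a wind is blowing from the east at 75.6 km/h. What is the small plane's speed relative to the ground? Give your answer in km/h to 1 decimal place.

Taking east as x and north as y: velocity relative to the air = (85.374, 191.753) km/h; the air relative to ground = (-75.600, 0.000) km/h.
Velocity relative to ground = (85.374, 191.753) + (-75.600, 0.000) = (9.774, 191.753) km/h.
Speed = |(9.774, 191.753)| = 192.002 km/h.

192.0 km/h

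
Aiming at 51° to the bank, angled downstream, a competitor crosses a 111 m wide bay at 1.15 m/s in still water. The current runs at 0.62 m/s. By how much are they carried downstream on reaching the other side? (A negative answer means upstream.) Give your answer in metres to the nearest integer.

Perpendicular speed = 0.894 m/s; crossing time = 111 / 0.894 = 124.200 s.
Net downstream speed = 1.344 m/s.
Drift = 1.344 × 124.200 = 166.890 m (downstream).

167 m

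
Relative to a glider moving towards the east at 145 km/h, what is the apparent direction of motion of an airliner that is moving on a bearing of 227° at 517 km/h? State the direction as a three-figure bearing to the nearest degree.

Taking east as x and north as y: airliner velocity = (-378.110, -352.593) km/h; glider velocity = (145.000, 0.000) km/h.
Velocity of airliner relative to glider = (-378.110, -352.593) − (145.000, 0.000) = (-523.110, -352.593) km/h.
Bearing = atan2(-523.11, -352.59) = 236.02° clockwise from north.

236°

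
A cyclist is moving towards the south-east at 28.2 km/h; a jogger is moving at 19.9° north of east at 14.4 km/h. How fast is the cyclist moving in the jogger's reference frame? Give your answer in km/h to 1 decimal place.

Taking east as x and north as y: cyclist velocity = (19.940, -19.940) km/h; jogger velocity = (13.540, 4.901) km/h.
Velocity of cyclist relative to jogger = (19.940, -19.940) − (13.540, 4.901) = (6.400, -24.842) km/h.
Magnitude = |(6.400, -24.842)| = 25.653 km/h.

25.7 km/h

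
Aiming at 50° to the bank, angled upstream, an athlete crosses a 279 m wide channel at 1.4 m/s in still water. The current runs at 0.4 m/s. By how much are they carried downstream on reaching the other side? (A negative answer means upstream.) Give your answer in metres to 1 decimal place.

-130.0 m

Perpendicular speed = 1.072 m/s; crossing time = 279 / 1.072 = 260.149 s.
Net downstream speed = -0.500 m/s.
Drift = -0.500 × 260.149 = -130.049 m (upstream).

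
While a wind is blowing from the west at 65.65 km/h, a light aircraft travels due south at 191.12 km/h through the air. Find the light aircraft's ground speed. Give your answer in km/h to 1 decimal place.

202.1 km/h

Taking east as x and north as y: velocity relative to the air = (0.000, -191.120) km/h; the air relative to ground = (65.650, 0.000) km/h.
Velocity relative to ground = (0.000, -191.120) + (65.650, 0.000) = (65.650, -191.120) km/h.
Speed = |(65.650, -191.120)| = 202.081 km/h.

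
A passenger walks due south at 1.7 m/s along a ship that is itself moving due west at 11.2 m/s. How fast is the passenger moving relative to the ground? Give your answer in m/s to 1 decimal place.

11.3 m/s

Taking east as x and north as y: ship velocity = (-11.200, 0.000) m/s; passenger velocity relative to ship = (0.000, -1.700) m/s.
Velocity relative to ground = (-11.200, 0.000) + (0.000, -1.700) = (-11.200, -1.700) m/s.
Speed = |(-11.200, -1.700)| = 11.328 m/s.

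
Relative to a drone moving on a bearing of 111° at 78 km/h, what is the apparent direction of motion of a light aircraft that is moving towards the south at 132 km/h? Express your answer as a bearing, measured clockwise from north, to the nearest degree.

Taking east as x and north as y: light aircraft velocity = (0.000, -132.000) km/h; drone velocity = (72.819, -27.953) km/h.
Velocity of light aircraft relative to drone = (0.000, -132.000) − (72.819, -27.953) = (-72.819, -104.047) km/h.
Bearing = atan2(-72.82, -104.05) = 214.99° clockwise from north.

215°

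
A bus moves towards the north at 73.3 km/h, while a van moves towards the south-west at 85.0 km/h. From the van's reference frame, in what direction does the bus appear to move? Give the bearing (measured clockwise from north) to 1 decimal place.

Taking east as x and north as y: bus velocity = (0.000, 73.300) km/h; van velocity = (-60.104, -60.104) km/h.
Velocity of bus relative to van = (0.000, 73.300) − (-60.104, -60.104) = (60.104, 133.404) km/h.
Bearing = atan2(60.10, 133.40) = 24.25° clockwise from north.

024.3°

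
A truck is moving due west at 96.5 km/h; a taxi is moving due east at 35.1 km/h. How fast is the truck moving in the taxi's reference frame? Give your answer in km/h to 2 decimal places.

Taking east as x and north as y: truck velocity = (-96.500, 0.000) km/h; taxi velocity = (35.100, 0.000) km/h.
Velocity of truck relative to taxi = (-96.500, 0.000) − (35.100, 0.000) = (-131.600, 0.000) km/h.
Magnitude = |(-131.600, 0.000)| = 131.600 km/h.

131.60 km/h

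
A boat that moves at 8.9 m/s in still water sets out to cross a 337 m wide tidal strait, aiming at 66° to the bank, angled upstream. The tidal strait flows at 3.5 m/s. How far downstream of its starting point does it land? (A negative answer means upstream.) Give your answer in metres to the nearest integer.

-5 m

Perpendicular speed = 8.131 m/s; crossing time = 337 / 8.131 = 41.449 s.
Net downstream speed = -0.120 m/s.
Drift = -0.120 × 41.449 = -4.972 m (upstream).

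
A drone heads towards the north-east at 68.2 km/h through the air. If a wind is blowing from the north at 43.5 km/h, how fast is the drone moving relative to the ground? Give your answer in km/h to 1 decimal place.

Taking east as x and north as y: velocity relative to the air = (48.225, 48.225) km/h; the air relative to ground = (0.000, -43.500) km/h.
Velocity relative to ground = (48.225, 48.225) + (0.000, -43.500) = (48.225, 4.725) km/h.
Speed = |(48.225, 4.725)| = 48.456 km/h.

48.5 km/h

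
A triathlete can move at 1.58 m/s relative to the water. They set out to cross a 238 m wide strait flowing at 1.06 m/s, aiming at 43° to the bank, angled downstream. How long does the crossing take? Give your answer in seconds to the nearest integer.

221 s

The component of the triathlete's velocity perpendicular to the bank is 1.58 × sin 43° = 1.078 m/s.
Only the cross-stream component determines the crossing time; the current contributes nothing perpendicular to the bank.
Time = 238 / 1.078 = 220.870 s.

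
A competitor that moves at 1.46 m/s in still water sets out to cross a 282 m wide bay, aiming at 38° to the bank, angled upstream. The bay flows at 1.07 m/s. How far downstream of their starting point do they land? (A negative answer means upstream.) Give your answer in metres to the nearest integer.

-25 m

Perpendicular speed = 0.899 m/s; crossing time = 282 / 0.899 = 313.729 s.
Net downstream speed = -0.080 m/s.
Drift = -0.080 × 313.729 = -25.254 m (upstream).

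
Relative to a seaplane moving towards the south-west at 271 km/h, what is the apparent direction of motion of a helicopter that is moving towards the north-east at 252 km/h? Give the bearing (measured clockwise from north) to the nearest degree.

045°

Taking east as x and north as y: helicopter velocity = (178.191, 178.191) km/h; seaplane velocity = (-191.626, -191.626) km/h.
Velocity of helicopter relative to seaplane = (178.191, 178.191) − (-191.626, -191.626) = (369.817, 369.817) km/h.
Bearing = atan2(369.82, 369.82) = 45.00° clockwise from north.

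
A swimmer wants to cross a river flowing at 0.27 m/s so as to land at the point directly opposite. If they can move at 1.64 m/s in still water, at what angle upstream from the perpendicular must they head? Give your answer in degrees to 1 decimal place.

9.5°

To cancel the current, the upstream component of the swimmer's velocity must equal the flow: 1.64 sin θ = 0.27.
sin θ = 0.27 / 1.64 = 0.1646.
θ = arcsin(0.1646) = 9.476°.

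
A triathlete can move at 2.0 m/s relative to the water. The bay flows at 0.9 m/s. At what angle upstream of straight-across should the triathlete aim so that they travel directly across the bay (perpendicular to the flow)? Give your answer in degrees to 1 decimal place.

To cancel the current, the upstream component of the triathlete's velocity must equal the flow: 2.0 sin θ = 0.9.
sin θ = 0.9 / 2.0 = 0.4500.
θ = arcsin(0.4500) = 26.744°.

26.7°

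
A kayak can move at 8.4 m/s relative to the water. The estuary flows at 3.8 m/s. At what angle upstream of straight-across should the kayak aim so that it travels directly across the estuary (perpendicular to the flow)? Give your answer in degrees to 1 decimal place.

To cancel the current, the upstream component of the kayak's velocity must equal the flow: 8.4 sin θ = 3.8.
sin θ = 3.8 / 8.4 = 0.4524.
θ = arcsin(0.4524) = 26.897°.

26.9°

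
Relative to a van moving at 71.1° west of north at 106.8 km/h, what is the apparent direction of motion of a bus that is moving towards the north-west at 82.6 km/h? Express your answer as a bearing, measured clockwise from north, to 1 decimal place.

060.8°

Taking east as x and north as y: bus velocity = (-58.407, 58.407) km/h; van velocity = (-101.042, 34.594) km/h.
Velocity of bus relative to van = (-58.407, 58.407) − (-101.042, 34.594) = (42.635, 23.813) km/h.
Bearing = atan2(42.63, 23.81) = 60.82° clockwise from north.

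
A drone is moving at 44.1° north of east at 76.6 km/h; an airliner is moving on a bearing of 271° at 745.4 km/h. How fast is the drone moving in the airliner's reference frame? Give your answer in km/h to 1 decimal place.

Taking east as x and north as y: drone velocity = (55.008, 53.307) km/h; airliner velocity = (-745.286, 13.009) km/h.
Velocity of drone relative to airliner = (55.008, 53.307) − (-745.286, 13.009) = (800.295, 40.298) km/h.
Magnitude = |(800.295, 40.298)| = 801.309 km/h.

801.3 km/h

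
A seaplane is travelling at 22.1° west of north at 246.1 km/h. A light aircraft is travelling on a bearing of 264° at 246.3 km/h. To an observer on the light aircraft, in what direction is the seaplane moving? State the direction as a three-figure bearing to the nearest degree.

Taking east as x and north as y: seaplane velocity = (-92.589, 228.019) km/h; light aircraft velocity = (-244.951, -25.745) km/h.
Velocity of seaplane relative to light aircraft = (-92.589, 228.019) − (-244.951, -25.745) = (152.362, 253.764) km/h.
Bearing = atan2(152.36, 253.76) = 30.98° clockwise from north.

031°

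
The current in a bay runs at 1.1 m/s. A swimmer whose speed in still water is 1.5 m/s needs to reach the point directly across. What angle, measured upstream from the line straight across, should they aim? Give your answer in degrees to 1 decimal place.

To cancel the current, the upstream component of the swimmer's velocity must equal the flow: 1.5 sin θ = 1.1.
sin θ = 1.1 / 1.5 = 0.7333.
θ = arcsin(0.7333) = 47.167°.

47.2°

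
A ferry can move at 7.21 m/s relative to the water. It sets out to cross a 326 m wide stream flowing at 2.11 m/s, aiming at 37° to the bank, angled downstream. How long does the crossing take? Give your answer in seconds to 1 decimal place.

The component of the ferry's velocity perpendicular to the bank is 7.21 × sin 37° = 4.339 m/s.
Only the cross-stream component determines the crossing time; the current contributes nothing perpendicular to the bank.
Time = 326 / 4.339 = 75.131 s.

75.1 s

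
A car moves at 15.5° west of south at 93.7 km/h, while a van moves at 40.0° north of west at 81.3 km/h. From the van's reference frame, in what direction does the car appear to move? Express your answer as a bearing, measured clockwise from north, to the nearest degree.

Taking east as x and north as y: car velocity = (-25.040, -90.292) km/h; van velocity = (-62.279, 52.259) km/h.
Velocity of car relative to van = (-25.040, -90.292) − (-62.279, 52.259) = (37.239, -142.551) km/h.
Bearing = atan2(37.24, -142.55) = 165.36° clockwise from north.

165°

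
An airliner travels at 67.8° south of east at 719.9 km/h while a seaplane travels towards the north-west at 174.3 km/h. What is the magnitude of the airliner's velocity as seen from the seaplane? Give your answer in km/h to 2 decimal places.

883.17 km/h

Taking east as x and north as y: airliner velocity = (272.008, -666.534) km/h; seaplane velocity = (-123.249, 123.249) km/h.
Velocity of airliner relative to seaplane = (272.008, -666.534) − (-123.249, 123.249) = (395.256, -789.783) km/h.
Magnitude = |(395.256, -789.783)| = 883.167 km/h.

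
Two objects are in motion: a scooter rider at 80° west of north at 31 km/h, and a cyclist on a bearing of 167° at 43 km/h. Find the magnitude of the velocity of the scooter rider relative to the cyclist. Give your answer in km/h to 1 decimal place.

Taking east as x and north as y: scooter rider velocity = (-30.529, 5.383) km/h; cyclist velocity = (9.673, -41.898) km/h.
Velocity of scooter rider relative to cyclist = (-30.529, 5.383) − (9.673, -41.898) = (-40.202, 47.281) km/h.
Magnitude = |(-40.202, 47.281)| = 62.062 km/h.

62.1 km/h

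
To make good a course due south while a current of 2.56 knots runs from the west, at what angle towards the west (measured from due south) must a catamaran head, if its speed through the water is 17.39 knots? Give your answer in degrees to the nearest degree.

8°

The current pushes perpendicular to the desired track; the heading must have a component into the current equal to 2.56 knots: 17.39 sin θ = 2.56.
sin θ = 0.1472, so θ = 8.465°.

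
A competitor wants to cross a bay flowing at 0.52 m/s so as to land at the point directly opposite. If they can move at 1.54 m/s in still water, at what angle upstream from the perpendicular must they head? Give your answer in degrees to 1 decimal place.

To cancel the current, the upstream component of the competitor's velocity must equal the flow: 1.54 sin θ = 0.52.
sin θ = 0.52 / 1.54 = 0.3377.
θ = arcsin(0.3377) = 19.735°.

19.7°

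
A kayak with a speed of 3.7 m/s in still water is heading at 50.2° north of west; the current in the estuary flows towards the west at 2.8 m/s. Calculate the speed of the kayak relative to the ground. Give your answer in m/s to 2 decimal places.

5.90 m/s

Taking east as x and north as y: velocity relative to the water = (-2.368, 2.843) m/s; the water relative to ground = (-2.800, 0.000) m/s.
Velocity relative to ground = (-2.368, 2.843) + (-2.800, 0.000) = (-5.168, 2.843) m/s.
Speed = |(-5.168, 2.843)| = 5.899 m/s.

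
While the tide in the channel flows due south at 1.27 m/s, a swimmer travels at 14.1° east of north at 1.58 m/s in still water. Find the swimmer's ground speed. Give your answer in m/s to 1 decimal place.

Taking east as x and north as y: velocity relative to the water = (0.385, 1.532) m/s; the water relative to ground = (0.000, -1.270) m/s.
Velocity relative to ground = (0.385, 1.532) + (0.000, -1.270) = (0.385, 0.262) m/s.
Speed = |(0.385, 0.262)| = 0.466 m/s.

0.5 m/s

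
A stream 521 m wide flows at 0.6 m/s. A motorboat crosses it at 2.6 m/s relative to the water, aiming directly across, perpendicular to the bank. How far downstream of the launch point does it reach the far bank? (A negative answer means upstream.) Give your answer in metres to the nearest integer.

Perpendicular speed = 2.600 m/s; crossing time = 521 / 2.600 = 200.385 s.
Net downstream speed = 0.600 m/s.
Drift = 0.600 × 200.385 = 120.231 m (downstream).

120 m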